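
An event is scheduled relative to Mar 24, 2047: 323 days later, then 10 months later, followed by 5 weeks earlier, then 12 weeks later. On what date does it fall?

Counting forward 323 days from March 24, 2047:
March has 31 days, so 31 − 24 = 7 days remain after March 24, 2047; 323 − 7 = 316 left.
April 2047 has 30 days: 316 − 30 = 286 left.
May 2047 has 31 days: 286 − 31 = 255 left.
June 2047 has 30 days: 255 − 30 = 225 left.
July 2047 has 31 days: 225 − 31 = 194 left.
August 2047 has 31 days: 194 − 31 = 163 left.
September 2047 has 30 days: 163 − 30 = 133 left.
October 2047 has 31 days: 133 − 31 = 102 left.
November 2047 has 30 days: 102 − 30 = 72 left.
December 2047 has 31 days: 72 − 31 = 41 left.
January 2048 has 31 days: 41 − 31 = 10 left.
10 days into February 2048 → February 10, 2048.
Adding 10 months from February 10, 2048:
month 2 + 10 = 12 → December 2048.
Day 10 is valid in December, giving December 10, 2048.
Subtracting 5 weeks (= 35 days) from December 10, 2048:
Going back 10 days from December 10, 2048 reaches the end of the previous month; 35 − 10 = 25 left.
November 2048 has 30 days; 30 − 25 = 5 → November 5, 2048.
Adding 12 weeks (= 84 days) from November 5, 2048:
November has 30 days, so 30 − 5 = 25 days remain after November 5, 2048; 84 − 25 = 59 left.
December 2048 has 31 days: 59 − 31 = 28 left.
28 days into January 2049 → January 28, 2049.

January 28, 2049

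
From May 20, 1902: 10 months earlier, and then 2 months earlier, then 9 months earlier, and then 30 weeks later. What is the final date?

March 18, 1901

Subtracting 10 months from May 20, 1902:
month 5 − 10 = -5, which is month 7 of year 1901 → July 1901.
Day 20 is valid in July, giving July 20, 1901.
Going back 2 months from July 20, 1901:
month 7 − 2 = 5 → May 1901.
Day 20 is valid in May, giving May 20, 1901.
Going back 9 months from May 20, 1901:
month 5 − 9 = -4, which is month 8 of year 1900 → August 1900.
Day 20 is valid in August, giving August 20, 1900.
Counting forward 30 weeks (= 210 days) from August 20, 1900:
August has 31 days, so 31 − 20 = 11 days remain after August 20, 1900; 210 − 11 = 199 left.
September 1900 has 30 days: 199 − 30 = 169 left.
October 1900 has 31 days: 169 − 31 = 138 left.
November 1900 has 30 days: 138 − 30 = 108 left.
December 1900 has 31 days: 108 − 31 = 77 left.
January 1901 has 31 days: 77 − 31 = 46 left.
February 1901 has 28 days (1901 is not a leap year): 46 − 28 = 18 left.
18 days into March 1901 → March 18, 1901.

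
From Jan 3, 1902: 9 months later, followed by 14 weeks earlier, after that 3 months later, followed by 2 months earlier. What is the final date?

July 27, 1902

Counting forward 9 months from January 3, 1902:
month 1 + 9 = 10 → October 1902.
Day 3 is valid in October, giving October 3, 1902.
Counting back 14 weeks (= 98 days) from October 3, 1902:
Going back 3 days from October 3, 1902 reaches the end of the previous month; 98 − 3 = 95 left.
September 1902 has 30 days: 95 − 30 = 65 left.
August 1902 has 31 days: 65 − 31 = 34 left.
July 1902 has 31 days: 34 − 31 = 3 left.
June 1902 has 30 days; 30 − 3 = 27 → June 27, 1902.
Counting forward 3 months from June 27, 1902:
month 6 + 3 = 9 → September 1902.
Day 27 is valid in September, giving September 27, 1902.
Subtracting 2 months from September 27, 1902:
month 9 − 2 = 7 → July 1902.
Day 27 is valid in July, giving July 27, 1902.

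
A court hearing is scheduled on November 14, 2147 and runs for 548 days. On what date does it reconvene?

Adding 548 days from November 14, 2147.
November has 30 days, so 30 − 14 = 16 days remain after November 14, 2147; 548 − 16 = 532 left.
December 2147 has 31 days: 532 − 31 = 501 left.
January 2148 has 31 days: 501 − 31 = 470 left.
February 2148 has 29 days (2148 is a leap year): 470 − 29 = 441 left.
March 2148 has 31 days: 441 − 31 = 410 left.
April 2148 has 30 days: 410 − 30 = 380 left.
May 2148 has 31 days: 380 − 31 = 349 left.
June 2148 has 30 days: 349 − 30 = 319 left.
July 2148 has 31 days: 319 − 31 = 288 left.
August 2148 has 31 days: 288 − 31 = 257 left.
September 2148 has 30 days: 257 − 30 = 227 left.
October 2148 has 31 days: 227 − 31 = 196 left.
November 2148 has 30 days: 196 − 30 = 166 left.
December 2148 has 31 days: 166 − 31 = 135 left.
January 2149 has 31 days: 135 − 31 = 104 left.
February 2149 has 28 days (2149 is not a leap year): 104 − 28 = 76 left.
March 2149 has 31 days: 76 − 31 = 45 left.
April 2149 has 30 days: 45 − 30 = 15 left.
15 days into May 2149 → May 15, 2149.

May 15, 2149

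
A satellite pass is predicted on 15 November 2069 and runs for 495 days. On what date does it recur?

Counting forward 495 days from November 15, 2069.
November has 30 days, so 30 − 15 = 15 days remain after November 15, 2069; 495 − 15 = 480 left.
December 2069 has 31 days: 480 − 31 = 449 left.
January 2070 has 31 days: 449 − 31 = 418 left.
February 2070 has 28 days (2070 is not a leap year): 418 − 28 = 390 left.
March 2070 has 31 days: 390 − 31 = 359 left.
April 2070 has 30 days: 359 − 30 = 329 left.
May 2070 has 31 days: 329 − 31 = 298 left.
June 2070 has 30 days: 298 − 30 = 268 left.
July 2070 has 31 days: 268 − 31 = 237 left.
August 2070 has 31 days: 237 − 31 = 206 left.
September 2070 has 30 days: 206 − 30 = 176 left.
October 2070 has 31 days: 176 − 31 = 145 left.
November 2070 has 30 days: 145 − 30 = 115 left.
December 2070 has 31 days: 115 − 31 = 84 left.
January 2071 has 31 days: 84 − 31 = 53 left.
February 2071 has 28 days (2071 is not a leap year): 53 − 28 = 25 left.
25 days into March 2071 → March 25, 2071.

March 25, 2071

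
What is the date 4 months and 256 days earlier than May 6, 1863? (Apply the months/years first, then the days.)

Going back 4 months and 256 days from May 6, 1863: first the month/year part, then the days.
month 5 − 4 = 1 → January 1863.
Day 6 is valid in January, giving January 6, 1863.
Now subtract 256 days from January 6, 1863.
Going back 6 days from January 6, 1863 reaches the end of the previous month; 256 − 6 = 250 left.
December 1862 has 31 days: 250 − 31 = 219 left.
November 1862 has 30 days: 219 − 30 = 189 left.
October 1862 has 31 days: 189 − 31 = 158 left.
September 1862 has 30 days: 158 − 30 = 128 left.
August 1862 has 31 days: 128 − 31 = 97 left.
July 1862 has 31 days: 97 − 31 = 66 left.
June 1862 has 30 days: 66 − 30 = 36 left.
May 1862 has 31 days: 36 − 31 = 5 left.
April 1862 has 30 days; 30 − 5 = 25 → April 25, 1862.

April 25, 1862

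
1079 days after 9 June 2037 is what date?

Advancing 1079 days from June 9, 2037.
June has 30 days, so 30 − 9 = 21 days remain after June 9, 2037; 1079 − 21 = 1058 left.
July 2037 has 31 days: 1058 − 31 = 1027 left.
August 2037 has 31 days: 1027 − 31 = 996 left.
September 2037 has 30 days: 996 − 30 = 966 left.
October 2037 has 31 days: 966 − 31 = 935 left.
November 2037 has 30 days: 935 − 30 = 905 left.
December 2037 has 31 days: 905 − 31 = 874 left.
January 2038 has 31 days: 874 − 31 = 843 left.
February 2038 has 28 days (2038 is not a leap year): 843 − 28 = 815 left.
March 2038 has 31 days: 815 − 31 = 784 left.
April 2038 has 30 days: 784 − 30 = 754 left.
May 2038 has 31 days: 754 − 31 = 723 left.
June 2038 has 30 days: 723 − 30 = 693 left.
July 2038 has 31 days: 693 − 31 = 662 left.
August 2038 has 31 days: 662 − 31 = 631 left.
September 2038 has 30 days: 631 − 30 = 601 left.
October 2038 has 31 days: 601 − 31 = 570 left.
November 2038 has 30 days: 570 − 30 = 540 left.
December 2038 has 31 days: 540 − 31 = 509 left.
January 2039 has 31 days: 509 − 31 = 478 left.
February 2039 has 28 days (2039 is not a leap year): 478 − 28 = 450 left.
March 2039 has 31 days: 450 − 31 = 419 left.
April 2039 has 30 days: 419 − 30 = 389 left.
May 2039 has 31 days: 389 − 31 = 358 left.
June 2039 has 30 days: 358 − 30 = 328 left.
July 2039 has 31 days: 328 − 31 = 297 left.
August 2039 has 31 days: 297 − 31 = 266 left.
September 2039 has 30 days: 266 − 30 = 236 left.
October 2039 has 31 days: 236 − 31 = 205 left.
November 2039 has 30 days: 205 − 30 = 175 left.
December 2039 has 31 days: 175 − 31 = 144 left.
January 2040 has 31 days: 144 − 31 = 113 left.
February 2040 has 29 days (2040 is a leap year): 113 − 29 = 84 left.
March 2040 has 31 days: 84 − 31 = 53 left.
April 2040 has 30 days: 53 − 30 = 23 left.
23 days into May 2040 → May 23, 2040.

May 23, 2040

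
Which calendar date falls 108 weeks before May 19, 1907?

Counting back 108 weeks = 756 days from May 19, 1907.
Going back 19 days from May 19, 1907 reaches the end of the previous month; 756 − 19 = 737 left.
April 1907 has 30 days: 737 − 30 = 707 left.
March 1907 has 31 days: 707 − 31 = 676 left.
February 1907 has 28 days (1907 is not a leap year): 676 − 28 = 648 left.
January 1907 has 31 days: 648 − 31 = 617 left.
December 1906 has 31 days: 617 − 31 = 586 left.
November 1906 has 30 days: 586 − 30 = 556 left.
October 1906 has 31 days: 556 − 31 = 525 left.
September 1906 has 30 days: 525 − 30 = 495 left.
August 1906 has 31 days: 495 − 31 = 464 left.
July 1906 has 31 days: 464 − 31 = 433 left.
June 1906 has 30 days: 433 − 30 = 403 left.
May 1906 has 31 days: 403 − 31 = 372 left.
April 1906 has 30 days: 372 − 30 = 342 left.
March 1906 has 31 days: 342 − 31 = 311 left.
February 1906 has 28 days (1906 is not a leap year): 311 − 28 = 283 left.
January 1906 has 31 days: 283 − 31 = 252 left.
December 1905 has 31 days: 252 − 31 = 221 left.
November 1905 has 30 days: 221 − 30 = 191 left.
October 1905 has 31 days: 191 − 31 = 160 left.
September 1905 has 30 days: 160 − 30 = 130 left.
August 1905 has 31 days: 130 − 31 = 99 left.
July 1905 has 31 days: 99 − 31 = 68 left.
June 1905 has 30 days: 68 − 30 = 38 left.
May 1905 has 31 days: 38 − 31 = 7 left.
April 1905 has 30 days; 30 − 7 = 23 → April 23, 1905.

April 23, 1905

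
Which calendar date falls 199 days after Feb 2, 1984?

Advancing 199 days from February 2, 1984.
February has 29 days, so 29 − 2 = 27 days remain after February 2, 1984; 199 − 27 = 172 left.
March 1984 has 31 days: 172 − 31 = 141 left.
April 1984 has 30 days: 141 − 30 = 111 left.
May 1984 has 31 days: 111 − 31 = 80 left.
June 1984 has 30 days: 80 − 30 = 50 left.
July 1984 has 31 days: 50 − 31 = 19 left.
19 days into August 1984 → August 19, 1984.

August 19, 1984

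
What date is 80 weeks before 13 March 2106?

August 30, 2104

Counting back 80 weeks = 560 days from March 13, 2106.
Going back 13 days from March 13, 2106 reaches the end of the previous month; 560 − 13 = 547 left.
February 2106 has 28 days (2106 is not a leap year): 547 − 28 = 519 left.
January 2106 has 31 days: 519 − 31 = 488 left.
December 2105 has 31 days: 488 − 31 = 457 left.
November 2105 has 30 days: 457 − 30 = 427 left.
October 2105 has 31 days: 427 − 31 = 396 left.
September 2105 has 30 days: 396 − 30 = 366 left.
August 2105 has 31 days: 366 − 31 = 335 left.
July 2105 has 31 days: 335 − 31 = 304 left.
June 2105 has 30 days: 304 − 30 = 274 left.
May 2105 has 31 days: 274 − 31 = 243 left.
April 2105 has 30 days: 243 − 30 = 213 left.
March 2105 has 31 days: 213 − 31 = 182 left.
February 2105 has 28 days (2105 is not a leap year): 182 − 28 = 154 left.
January 2105 has 31 days: 154 − 31 = 123 left.
December 2104 has 31 days: 123 − 31 = 92 left.
November 2104 has 30 days: 92 − 30 = 62 left.
October 2104 has 31 days: 62 − 31 = 31 left.
September 2104 has 30 days: 31 − 30 = 1 left.
August 2104 has 31 days; 31 − 1 = 30 → August 30, 2104.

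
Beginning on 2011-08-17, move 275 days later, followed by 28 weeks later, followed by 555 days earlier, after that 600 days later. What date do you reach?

January 14, 2013

Counting forward 275 days from August 17, 2011:
August has 31 days, so 31 − 17 = 14 days remain after August 17, 2011; 275 − 14 = 261 left.
September 2011 has 30 days: 261 − 30 = 231 left.
October 2011 has 31 days: 231 − 31 = 200 left.
November 2011 has 30 days: 200 − 30 = 170 left.
December 2011 has 31 days: 170 − 31 = 139 left.
January 2012 has 31 days: 139 − 31 = 108 left.
February 2012 has 29 days (2012 is a leap year): 108 − 29 = 79 left.
March 2012 has 31 days: 79 − 31 = 48 left.
April 2012 has 30 days: 48 − 30 = 18 left.
18 days into May 2012 → May 18, 2012.
Adding 28 weeks (= 196 days) from May 18, 2012:
May has 31 days, so 31 − 18 = 13 days remain after May 18, 2012; 196 − 13 = 183 left.
June 2012 has 30 days: 183 − 30 = 153 left.
July 2012 has 31 days: 153 − 31 = 122 left.
August 2012 has 31 days: 122 − 31 = 91 left.
September 2012 has 30 days: 91 − 30 = 61 left.
October 2012 has 31 days: 61 − 31 = 30 left.
30 days into November 2012 → November 30, 2012.
Subtracting 555 days from November 30, 2012:
Going back 30 days from November 30, 2012 reaches the end of the previous month; 555 − 30 = 525 left.
October 2012 has 31 days: 525 − 31 = 494 left.
September 2012 has 30 days: 494 − 30 = 464 left.
August 2012 has 31 days: 464 − 31 = 433 left.
July 2012 has 31 days: 433 − 31 = 402 left.
June 2012 has 30 days: 402 − 30 = 372 left.
May 2012 has 31 days: 372 − 31 = 341 left.
April 2012 has 30 days: 341 − 30 = 311 left.
March 2012 has 31 days: 311 − 31 = 280 left.
February 2012 has 29 days (2012 is a leap year): 280 − 29 = 251 left.
January 2012 has 31 days: 251 − 31 = 220 left.
December 2011 has 31 days: 220 − 31 = 189 left.
November 2011 has 30 days: 189 − 30 = 159 left.
October 2011 has 31 days: 159 − 31 = 128 left.
September 2011 has 30 days: 128 − 30 = 98 left.
August 2011 has 31 days: 98 − 31 = 67 left.
July 2011 has 31 days: 67 − 31 = 36 left.
June 2011 has 30 days: 36 − 30 = 6 left.
May 2011 has 31 days; 31 − 6 = 25 → May 25, 2011.
Counting forward 600 days from May 25, 2011:
May has 31 days, so 31 − 25 = 6 days remain after May 25, 2011; 600 − 6 = 594 left.
June 2011 has 30 days: 594 − 30 = 564 left.
July 2011 has 31 days: 564 − 31 = 533 left.
August 2011 has 31 days: 533 − 31 = 502 left.
September 2011 has 30 days: 502 − 30 = 472 left.
October 2011 has 31 days: 472 − 31 = 441 left.
November 2011 has 30 days: 441 − 30 = 411 left.
December 2011 has 31 days: 411 − 31 = 380 left.
January 2012 has 31 days: 380 − 31 = 349 left.
February 2012 has 29 days (2012 is a leap year): 349 − 29 = 320 left.
March 2012 has 31 days: 320 − 31 = 289 left.
April 2012 has 30 days: 289 − 30 = 259 left.
May 2012 has 31 days: 259 − 31 = 228 left.
June 2012 has 30 days: 228 − 30 = 198 left.
July 2012 has 31 days: 198 − 31 = 167 left.
August 2012 has 31 days: 167 − 31 = 136 left.
September 2012 has 30 days: 136 − 30 = 106 left.
October 2012 has 31 days: 106 − 31 = 75 left.
November 2012 has 30 days: 75 − 30 = 45 left.
December 2012 has 31 days: 45 − 31 = 14 left.
14 days into January 2013 → January 14, 2013.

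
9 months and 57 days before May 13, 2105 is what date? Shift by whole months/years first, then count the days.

Subtracting 9 months and 57 days from May 13, 2105: first the month/year part, then the days.
month 5 − 9 = -4, which is month 8 of year 2104 → August 2104.
Day 13 is valid in August, giving August 13, 2104.
Now subtract 57 days from August 13, 2104.
Going back 13 days from August 13, 2104 reaches the end of the previous month; 57 − 13 = 44 left.
July 2104 has 31 days: 44 − 31 = 13 left.
June 2104 has 30 days; 30 − 13 = 17 → June 17, 2104.

June 17, 2104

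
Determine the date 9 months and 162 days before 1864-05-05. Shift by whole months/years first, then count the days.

Subtracting 9 months and 162 days from May 5, 1864: first the month/year part, then the days.
month 5 − 9 = -4, which is month 8 of year 1863 → August 1863.
Day 5 is valid in August, giving August 5, 1863.
Now subtract 162 days from August 5, 1863.
Going back 5 days from August 5, 1863 reaches the end of the previous month; 162 − 5 = 157 left.
July 1863 has 31 days: 157 − 31 = 126 left.
June 1863 has 30 days: 126 − 30 = 96 left.
May 1863 has 31 days: 96 − 31 = 65 left.
April 1863 has 30 days: 65 − 30 = 35 left.
March 1863 has 31 days: 35 − 31 = 4 left.
February 1863 has 28 days; 28 − 4 = 24 → February 24, 1863.

February 24, 1863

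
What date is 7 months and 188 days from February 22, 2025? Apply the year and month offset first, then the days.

Counting forward 7 months and 188 days from February 22, 2025: first the month/year part, then the days.
month 2 + 7 = 9 → September 2025.
Day 22 is valid in September, giving September 22, 2025.
Now add 188 days from September 22, 2025.
September has 30 days, so 30 − 22 = 8 days remain after September 22, 2025; 188 − 8 = 180 left.
October 2025 has 31 days: 180 − 31 = 149 left.
November 2025 has 30 days: 149 − 30 = 119 left.
December 2025 has 31 days: 119 − 31 = 88 left.
January 2026 has 31 days: 88 − 31 = 57 left.
February 2026 has 28 days (2026 is not a leap year): 57 − 28 = 29 left.
29 days into March 2026 → March 29, 2026.

March 29, 2026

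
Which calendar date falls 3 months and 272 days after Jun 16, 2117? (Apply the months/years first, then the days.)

Advancing 3 months and 272 days from June 16, 2117: first the month/year part, then the days.
month 6 + 3 = 9 → September 2117.
Day 16 is valid in September, giving September 16, 2117.
Now add 272 days from September 16, 2117.
September has 30 days, so 30 − 16 = 14 days remain after September 16, 2117; 272 − 14 = 258 left.
October 2117 has 31 days: 258 − 31 = 227 left.
November 2117 has 30 days: 227 − 30 = 197 left.
December 2117 has 31 days: 197 − 31 = 166 left.
January 2118 has 31 days: 166 − 31 = 135 left.
February 2118 has 28 days (2118 is not a leap year): 135 − 28 = 107 left.
March 2118 has 31 days: 107 − 31 = 76 left.
April 2118 has 30 days: 76 − 30 = 46 left.
May 2118 has 31 days: 46 − 31 = 15 left.
15 days into June 2118 → June 15, 2118.

June 15, 2118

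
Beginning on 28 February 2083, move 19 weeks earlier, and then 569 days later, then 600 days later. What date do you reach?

December 30, 2085

Going back 19 weeks (= 133 days) from February 28, 2083:
Going back 28 days from February 28, 2083 reaches the end of the previous month; 133 − 28 = 105 left.
January 2083 has 31 days: 105 − 31 = 74 left.
December 2082 has 31 days: 74 − 31 = 43 left.
November 2082 has 30 days: 43 − 30 = 13 left.
October 2082 has 31 days; 31 − 13 = 18 → October 18, 2082.
Advancing 569 days from October 18, 2082:
October has 31 days, so 31 − 18 = 13 days remain after October 18, 2082; 569 − 13 = 556 left.
November 2082 has 30 days: 556 − 30 = 526 left.
December 2082 has 31 days: 526 − 31 = 495 left.
January 2083 has 31 days: 495 − 31 = 464 left.
February 2083 has 28 days (2083 is not a leap year): 464 − 28 = 436 left.
March 2083 has 31 days: 436 − 31 = 405 left.
April 2083 has 30 days: 405 − 30 = 375 left.
May 2083 has 31 days: 375 − 31 = 344 left.
June 2083 has 30 days: 344 − 30 = 314 left.
July 2083 has 31 days: 314 − 31 = 283 left.
August 2083 has 31 days: 283 − 31 = 252 left.
September 2083 has 30 days: 252 − 30 = 222 left.
October 2083 has 31 days: 222 − 31 = 191 left.
November 2083 has 30 days: 191 − 30 = 161 left.
December 2083 has 31 days: 161 − 31 = 130 left.
January 2084 has 31 days: 130 − 31 = 99 left.
February 2084 has 29 days (2084 is a leap year): 99 − 29 = 70 left.
March 2084 has 31 days: 70 − 31 = 39 left.
April 2084 has 30 days: 39 − 30 = 9 left.
9 days into May 2084 → May 9, 2084.
Adding 600 days from May 9, 2084:
May has 31 days, so 31 − 9 = 22 days remain after May 9, 2084; 600 − 22 = 578 left.
June 2084 has 30 days: 578 − 30 = 548 left.
July 2084 has 31 days: 548 − 31 = 517 left.
August 2084 has 31 days: 517 − 31 = 486 left.
September 2084 has 30 days: 486 − 30 = 456 left.
October 2084 has 31 days: 456 − 31 = 425 left.
November 2084 has 30 days: 425 − 30 = 395 left.
December 2084 has 31 days: 395 − 31 = 364 left.
January 2085 has 31 days: 364 − 31 = 333 left.
February 2085 has 28 days (2085 is not a leap year): 333 − 28 = 305 left.
March 2085 has 31 days: 305 − 31 = 274 left.
April 2085 has 30 days: 274 − 30 = 244 left.
May 2085 has 31 days: 244 − 31 = 213 left.
June 2085 has 30 days: 213 − 30 = 183 left.
July 2085 has 31 days: 183 − 31 = 152 left.
August 2085 has 31 days: 152 − 31 = 121 left.
September 2085 has 30 days: 121 − 30 = 91 left.
October 2085 has 31 days: 91 − 31 = 60 left.
November 2085 has 30 days: 60 − 30 = 30 left.
30 days into December 2085 → December 30, 2085.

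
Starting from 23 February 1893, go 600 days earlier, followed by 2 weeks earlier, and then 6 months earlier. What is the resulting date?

Subtracting 600 days from February 23, 1893:
Going back 23 days from February 23, 1893 reaches the end of the previous month; 600 − 23 = 577 left.
January 1893 has 31 days: 577 − 31 = 546 left.
December 1892 has 31 days: 546 − 31 = 515 left.
November 1892 has 30 days: 515 − 30 = 485 left.
October 1892 has 31 days: 485 − 31 = 454 left.
September 1892 has 30 days: 454 − 30 = 424 left.
August 1892 has 31 days: 424 − 31 = 393 left.
July 1892 has 31 days: 393 − 31 = 362 left.
June 1892 has 30 days: 362 − 30 = 332 left.
May 1892 has 31 days: 332 − 31 = 301 left.
April 1892 has 30 days: 301 − 30 = 271 left.
March 1892 has 31 days: 271 − 31 = 240 left.
February 1892 has 29 days (1892 is a leap year): 240 − 29 = 211 left.
January 1892 has 31 days: 211 − 31 = 180 left.
December 1891 has 31 days: 180 − 31 = 149 left.
November 1891 has 30 days: 149 − 30 = 119 left.
October 1891 has 31 days: 119 − 31 = 88 left.
September 1891 has 30 days: 88 − 30 = 58 left.
August 1891 has 31 days: 58 − 31 = 27 left.
July 1891 has 31 days; 31 − 27 = 4 → July 4, 1891.
Counting back 2 weeks (= 14 days) from July 4, 1891:
Going back 4 days from July 4, 1891 reaches the end of the previous month; 14 − 4 = 10 left.
June 1891 has 30 days; 30 − 10 = 20 → June 20, 1891.
Subtracting 6 months from June 20, 1891:
month 6 − 6 = 0, which is month 12 of year 1890 → December 1890.
Day 20 is valid in December, giving December 20, 1890.

December 20, 1890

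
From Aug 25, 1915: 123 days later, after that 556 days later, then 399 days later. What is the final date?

August 7, 1918

Advancing 123 days from August 25, 1915:
August has 31 days, so 31 − 25 = 6 days remain after August 25, 1915; 123 − 6 = 117 left.
September 1915 has 30 days: 117 − 30 = 87 left.
October 1915 has 31 days: 87 − 31 = 56 left.
November 1915 has 30 days: 56 − 30 = 26 left.
26 days into December 1915 → December 26, 1915.
Advancing 556 days from December 26, 1915:
December has 31 days, so 31 − 26 = 5 days remain after December 26, 1915; 556 − 5 = 551 left.
January 1916 has 31 days: 551 − 31 = 520 left.
February 1916 has 29 days (1916 is a leap year): 520 − 29 = 491 left.
March 1916 has 31 days: 491 − 31 = 460 left.
April 1916 has 30 days: 460 − 30 = 430 left.
May 1916 has 31 days: 430 − 31 = 399 left.
June 1916 has 30 days: 399 − 30 = 369 left.
July 1916 has 31 days: 369 − 31 = 338 left.
August 1916 has 31 days: 338 − 31 = 307 left.
September 1916 has 30 days: 307 − 30 = 277 left.
October 1916 has 31 days: 277 − 31 = 246 left.
November 1916 has 30 days: 246 − 30 = 216 left.
December 1916 has 31 days: 216 − 31 = 185 left.
January 1917 has 31 days: 185 − 31 = 154 left.
February 1917 has 28 days (1917 is not a leap year): 154 − 28 = 126 left.
March 1917 has 31 days: 126 − 31 = 95 left.
April 1917 has 30 days: 95 − 30 = 65 left.
May 1917 has 31 days: 65 − 31 = 34 left.
June 1917 has 30 days: 34 − 30 = 4 left.
4 days into July 1917 → July 4, 1917.
Counting forward 399 days from July 4, 1917:
July has 31 days, so 31 − 4 = 27 days remain after July 4, 1917; 399 − 27 = 372 left.
August 1917 has 31 days: 372 − 31 = 341 left.
September 1917 has 30 days: 341 − 30 = 311 left.
October 1917 has 31 days: 311 − 31 = 280 left.
November 1917 has 30 days: 280 − 30 = 250 left.
December 1917 has 31 days: 250 − 31 = 219 left.
January 1918 has 31 days: 219 − 31 = 188 left.
February 1918 has 28 days (1918 is not a leap year): 188 − 28 = 160 left.
March 1918 has 31 days: 160 − 31 = 129 left.
April 1918 has 30 days: 129 − 30 = 99 left.
May 1918 has 31 days: 99 − 31 = 68 left.
June 1918 has 30 days: 68 − 30 = 38 left.
July 1918 has 31 days: 38 − 31 = 7 left.
7 days into August 1918 → August 7, 1918.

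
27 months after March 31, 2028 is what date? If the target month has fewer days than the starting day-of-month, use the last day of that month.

June 30, 2030

Advancing 27 months from March 31, 2028.
month 3 + 27 = 30, which is month 6 of year 2030 → June 2030.
June 2030 has only 30 days and the start was day 31, so the date clamps to June 30, 2030.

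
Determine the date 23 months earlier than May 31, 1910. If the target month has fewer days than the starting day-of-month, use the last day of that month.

Going back 23 months from May 31, 1910.
month 5 − 23 = -18, which is month 6 of year 1908 → June 1908.
June 1908 has only 30 days and the start was day 31, so the date clamps to June 30, 1908.

June 30, 1908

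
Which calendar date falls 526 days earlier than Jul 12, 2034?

February 1, 2033

Going back 526 days from July 12, 2034.
Going back 12 days from July 12, 2034 reaches the end of the previous month; 526 − 12 = 514 left.
June 2034 has 30 days: 514 − 30 = 484 left.
May 2034 has 31 days: 484 − 31 = 453 left.
April 2034 has 30 days: 453 − 30 = 423 left.
March 2034 has 31 days: 423 − 31 = 392 left.
February 2034 has 28 days (2034 is not a leap year): 392 − 28 = 364 left.
January 2034 has 31 days: 364 − 31 = 333 left.
December 2033 has 31 days: 333 − 31 = 302 left.
November 2033 has 30 days: 302 − 30 = 272 left.
October 2033 has 31 days: 272 − 31 = 241 left.
September 2033 has 30 days: 241 − 30 = 211 left.
August 2033 has 31 days: 211 − 31 = 180 left.
July 2033 has 31 days: 180 − 31 = 149 left.
June 2033 has 30 days: 149 − 30 = 119 left.
May 2033 has 31 days: 119 − 31 = 88 left.
April 2033 has 30 days: 88 − 30 = 58 left.
March 2033 has 31 days: 58 − 31 = 27 left.
February 2033 has 28 days; 28 − 27 = 1 → February 1, 2033.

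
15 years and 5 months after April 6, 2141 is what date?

September 6, 2156

Advancing 15 years and 5 months from April 6, 2141.
+15 years → 2156; month 4 + 5 = 9 → September 2156.
Day 6 is valid in September, giving September 6, 2156.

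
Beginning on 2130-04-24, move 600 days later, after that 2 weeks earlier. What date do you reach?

December 1, 2131

Counting forward 600 days from April 24, 2130:
April has 30 days, so 30 − 24 = 6 days remain after April 24, 2130; 600 − 6 = 594 left.
May 2130 has 31 days: 594 − 31 = 563 left.
June 2130 has 30 days: 563 − 30 = 533 left.
July 2130 has 31 days: 533 − 31 = 502 left.
August 2130 has 31 days: 502 − 31 = 471 left.
September 2130 has 30 days: 471 − 30 = 441 left.
October 2130 has 31 days: 441 − 31 = 410 left.
November 2130 has 30 days: 410 − 30 = 380 left.
December 2130 has 31 days: 380 − 31 = 349 left.
January 2131 has 31 days: 349 − 31 = 318 left.
February 2131 has 28 days (2131 is not a leap year): 318 − 28 = 290 left.
March 2131 has 31 days: 290 − 31 = 259 left.
April 2131 has 30 days: 259 − 30 = 229 left.
May 2131 has 31 days: 229 − 31 = 198 left.
June 2131 has 30 days: 198 − 30 = 168 left.
July 2131 has 31 days: 168 − 31 = 137 left.
August 2131 has 31 days: 137 − 31 = 106 left.
September 2131 has 30 days: 106 − 30 = 76 left.
October 2131 has 31 days: 76 − 31 = 45 left.
November 2131 has 30 days: 45 − 30 = 15 left.
15 days into December 2131 → December 15, 2131.
Going back 2 weeks (= 14 days) from December 15, 2131:
15 − 14 = 1, still in December 2131.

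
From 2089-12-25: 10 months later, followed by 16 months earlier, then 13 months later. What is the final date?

Advancing 10 months from December 25, 2089:
month 12 + 10 = 22, which is month 10 of year 2090 → October 2090.
Day 25 is valid in October, giving October 25, 2090.
Subtracting 16 months from October 25, 2090:
month 10 − 16 = -6, which is month 6 of year 2089 → June 2089.
Day 25 is valid in June, giving June 25, 2089.
Advancing 13 months from June 25, 2089:
month 6 + 13 = 19, which is month 7 of year 2090 → July 2090.
Day 25 is valid in July, giving July 25, 2090.

July 25, 2090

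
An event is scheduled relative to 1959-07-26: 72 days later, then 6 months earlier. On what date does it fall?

Advancing 72 days from July 26, 1959:
July has 31 days, so 31 − 26 = 5 days remain after July 26, 1959; 72 − 5 = 67 left.
August 1959 has 31 days: 67 − 31 = 36 left.
September 1959 has 30 days: 36 − 30 = 6 left.
6 days into October 1959 → October 6, 1959.
Subtracting 6 months from October 6, 1959:
month 10 − 6 = 4 → April 1959.
Day 6 is valid in April, giving April 6, 1959.

April 6, 1959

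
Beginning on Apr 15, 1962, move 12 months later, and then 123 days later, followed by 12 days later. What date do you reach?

August 28, 1963

Advancing 12 months from April 15, 1962:
month 4 + 12 = 16, which is month 4 of year 1963 → April 1963.
Day 15 is valid in April, giving April 15, 1963.
Adding 123 days from April 15, 1963:
April has 30 days, so 30 − 15 = 15 days remain after April 15, 1963; 123 − 15 = 108 left.
May 1963 has 31 days: 108 − 31 = 77 left.
June 1963 has 30 days: 77 − 30 = 47 left.
July 1963 has 31 days: 47 − 31 = 16 left.
16 days into August 1963 → August 16, 1963.
Counting forward 12 days from August 16, 1963:
August has 31 days; 16 + 12 = 28, still in August.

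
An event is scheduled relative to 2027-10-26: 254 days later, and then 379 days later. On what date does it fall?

Advancing 254 days from October 26, 2027:
October has 31 days, so 31 − 26 = 5 days remain after October 26, 2027; 254 − 5 = 249 left.
November 2027 has 30 days: 249 − 30 = 219 left.
December 2027 has 31 days: 219 − 31 = 188 left.
January 2028 has 31 days: 188 − 31 = 157 left.
February 2028 has 29 days (2028 is a leap year): 157 − 29 = 128 left.
March 2028 has 31 days: 128 − 31 = 97 left.
April 2028 has 30 days: 97 − 30 = 67 left.
May 2028 has 31 days: 67 − 31 = 36 left.
June 2028 has 30 days: 36 − 30 = 6 left.
6 days into July 2028 → July 6, 2028.
Advancing 379 days from July 6, 2028:
July has 31 days, so 31 − 6 = 25 days remain after July 6, 2028; 379 − 25 = 354 left.
August 2028 has 31 days: 354 − 31 = 323 left.
September 2028 has 30 days: 323 − 30 = 293 left.
October 2028 has 31 days: 293 − 31 = 262 left.
November 2028 has 30 days: 262 − 30 = 232 left.
December 2028 has 31 days: 232 − 31 = 201 left.
January 2029 has 31 days: 201 − 31 = 170 left.
February 2029 has 28 days (2029 is not a leap year): 170 − 28 = 142 left.
March 2029 has 31 days: 142 − 31 = 111 left.
April 2029 has 30 days: 111 − 30 = 81 left.
May 2029 has 31 days: 81 − 31 = 50 left.
June 2029 has 30 days: 50 − 30 = 20 left.
20 days into July 2029 → July 20, 2029.

July 20, 2029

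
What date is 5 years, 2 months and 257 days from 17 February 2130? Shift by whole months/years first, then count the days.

Counting forward 5 years, 2 months and 257 days from February 17, 2130: first the month/year part, then the days.
+5 years → 2135; month 2 + 2 = 4 → April 2135.
Day 17 is valid in April, giving April 17, 2135.
Now add 257 days from April 17, 2135.
April has 30 days, so 30 − 17 = 13 days remain after April 17, 2135; 257 − 13 = 244 left.
May 2135 has 31 days: 244 − 31 = 213 left.
June 2135 has 30 days: 213 − 30 = 183 left.
July 2135 has 31 days: 183 − 31 = 152 left.
August 2135 has 31 days: 152 − 31 = 121 left.
September 2135 has 30 days: 121 − 30 = 91 left.
October 2135 has 31 days: 91 − 31 = 60 left.
November 2135 has 30 days: 60 − 30 = 30 left.
30 days into December 2135 → December 30, 2135.

December 30, 2135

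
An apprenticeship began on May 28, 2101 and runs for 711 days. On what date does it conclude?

Counting forward 711 days from May 28, 2101.
May has 31 days, so 31 − 28 = 3 days remain after May 28, 2101; 711 − 3 = 708 left.
June 2101 has 30 days: 708 − 30 = 678 left.
July 2101 has 31 days: 678 − 31 = 647 left.
August 2101 has 31 days: 647 − 31 = 616 left.
September 2101 has 30 days: 616 − 30 = 586 left.
October 2101 has 31 days: 586 − 31 = 555 left.
November 2101 has 30 days: 555 − 30 = 525 left.
December 2101 has 31 days: 525 − 31 = 494 left.
January 2102 has 31 days: 494 − 31 = 463 left.
February 2102 has 28 days (2102 is not a leap year): 463 − 28 = 435 left.
March 2102 has 31 days: 435 − 31 = 404 left.
April 2102 has 30 days: 404 − 30 = 374 left.
May 2102 has 31 days: 374 − 31 = 343 left.
June 2102 has 30 days: 343 − 30 = 313 left.
July 2102 has 31 days: 313 − 31 = 282 left.
August 2102 has 31 days: 282 − 31 = 251 left.
September 2102 has 30 days: 251 − 30 = 221 left.
October 2102 has 31 days: 221 − 31 = 190 left.
November 2102 has 30 days: 190 − 30 = 160 left.
December 2102 has 31 days: 160 − 31 = 129 left.
January 2103 has 31 days: 129 − 31 = 98 left.
February 2103 has 28 days (2103 is not a leap year): 98 − 28 = 70 left.
March 2103 has 31 days: 70 − 31 = 39 left.
April 2103 has 30 days: 39 − 30 = 9 left.
9 days into May 2103 → May 9, 2103.

May 9, 2103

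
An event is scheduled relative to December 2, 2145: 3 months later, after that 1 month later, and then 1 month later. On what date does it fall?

May 2, 2146

Adding 3 months from December 2, 2145:
month 12 + 3 = 15, which is month 3 of year 2146 → March 2146.
Day 2 is valid in March, giving March 2, 2146.
Counting forward 1 month from March 2, 2146:
month 3 + 1 = 4 → April 2146.
Day 2 is valid in April, giving April 2, 2146.
Adding 1 month from April 2, 2146:
month 4 + 1 = 5 → May 2146.
Day 2 is valid in May, giving May 2, 2146.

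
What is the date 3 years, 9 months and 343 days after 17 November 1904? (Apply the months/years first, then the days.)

Adding 3 years, 9 months and 343 days from November 17, 1904: first the month/year part, then the days.
+3 years → 1907; month 11 + 9 = 20, which is month 8 of year 1908 → August 1908.
Day 17 is valid in August, giving August 17, 1908.
Now add 343 days from August 17, 1908.
August has 31 days, so 31 − 17 = 14 days remain after August 17, 1908; 343 − 14 = 329 left.
September 1908 has 30 days: 329 − 30 = 299 left.
October 1908 has 31 days: 299 − 31 = 268 left.
November 1908 has 30 days: 268 − 30 = 238 left.
December 1908 has 31 days: 238 − 31 = 207 left.
January 1909 has 31 days: 207 − 31 = 176 left.
February 1909 has 28 days (1909 is not a leap year): 176 − 28 = 148 left.
March 1909 has 31 days: 148 − 31 = 117 left.
April 1909 has 30 days: 117 − 30 = 87 left.
May 1909 has 31 days: 87 − 31 = 56 left.
June 1909 has 30 days: 56 − 30 = 26 left.
26 days into July 1909 → July 26, 1909.

July 26, 1909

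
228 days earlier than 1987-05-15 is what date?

Going back 228 days from May 15, 1987.
Going back 15 days from May 15, 1987 reaches the end of the previous month; 228 − 15 = 213 left.
April 1987 has 30 days: 213 − 30 = 183 left.
March 1987 has 31 days: 183 − 31 = 152 left.
February 1987 has 28 days (1987 is not a leap year): 152 − 28 = 124 left.
January 1987 has 31 days: 124 − 31 = 93 left.
December 1986 has 31 days: 93 − 31 = 62 left.
November 1986 has 30 days: 62 − 30 = 32 left.
October 1986 has 31 days: 32 − 31 = 1 left.
September 1986 has 30 days; 30 − 1 = 29 → September 29, 1986.

September 29, 1986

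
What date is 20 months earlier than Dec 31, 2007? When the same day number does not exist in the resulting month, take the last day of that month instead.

Going back 20 months from December 31, 2007.
month 12 − 20 = -8, which is month 4 of year 2006 → April 2006.
April 2006 has only 30 days and the start was day 31, so the date clamps to April 30, 2006.

April 30, 2006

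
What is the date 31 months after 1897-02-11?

September 11, 1899

Adding 31 months from February 11, 1897.
month 2 + 31 = 33, which is month 9 of year 1899 → September 1899.
Day 11 is valid in September, giving September 11, 1899.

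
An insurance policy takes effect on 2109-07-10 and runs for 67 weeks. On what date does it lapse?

October 22, 2110

Adding 67 weeks = 469 days from July 10, 2109.
July has 31 days, so 31 − 10 = 21 days remain after July 10, 2109; 469 − 21 = 448 left.
August 2109 has 31 days: 448 − 31 = 417 left.
September 2109 has 30 days: 417 − 30 = 387 left.
October 2109 has 31 days: 387 − 31 = 356 left.
November 2109 has 30 days: 356 − 30 = 326 left.
December 2109 has 31 days: 326 − 31 = 295 left.
January 2110 has 31 days: 295 − 31 = 264 left.
February 2110 has 28 days (2110 is not a leap year): 264 − 28 = 236 left.
March 2110 has 31 days: 236 − 31 = 205 left.
April 2110 has 30 days: 205 − 30 = 175 left.
May 2110 has 31 days: 175 − 31 = 144 left.
June 2110 has 30 days: 144 − 30 = 114 left.
July 2110 has 31 days: 114 − 31 = 83 left.
August 2110 has 31 days: 83 − 31 = 52 left.
September 2110 has 30 days: 52 − 30 = 22 left.
22 days into October 2110 → October 22, 2110.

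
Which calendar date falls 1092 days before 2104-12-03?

Subtracting 1092 days from December 3, 2104.
Going back 3 days from December 3, 2104 reaches the end of the previous month; 1092 − 3 = 1089 left.
November 2104 has 30 days: 1089 − 30 = 1059 left.
October 2104 has 31 days: 1059 − 31 = 1028 left.
September 2104 has 30 days: 1028 − 30 = 998 left.
August 2104 has 31 days: 998 − 31 = 967 left.
July 2104 has 31 days: 967 − 31 = 936 left.
June 2104 has 30 days: 936 − 30 = 906 left.
May 2104 has 31 days: 906 − 31 = 875 left.
April 2104 has 30 days: 875 − 30 = 845 left.
March 2104 has 31 days: 845 − 31 = 814 left.
February 2104 has 29 days (2104 is a leap year): 814 − 29 = 785 left.
January 2104 has 31 days: 785 − 31 = 754 left.
December 2103 has 31 days: 754 − 31 = 723 left.
November 2103 has 30 days: 723 − 30 = 693 left.
October 2103 has 31 days: 693 − 31 = 662 left.
September 2103 has 30 days: 662 − 30 = 632 left.
August 2103 has 31 days: 632 − 31 = 601 left.
July 2103 has 31 days: 601 − 31 = 570 left.
June 2103 has 30 days: 570 − 30 = 540 left.
May 2103 has 31 days: 540 − 31 = 509 left.
April 2103 has 30 days: 509 − 30 = 479 left.
March 2103 has 31 days: 479 − 31 = 448 left.
February 2103 has 28 days (2103 is not a leap year): 448 − 28 = 420 left.
January 2103 has 31 days: 420 − 31 = 389 left.
December 2102 has 31 days: 389 − 31 = 358 left.
November 2102 has 30 days: 358 − 30 = 328 left.
October 2102 has 31 days: 328 − 31 = 297 left.
September 2102 has 30 days: 297 − 30 = 267 left.
August 2102 has 31 days: 267 − 31 = 236 left.
July 2102 has 31 days: 236 − 31 = 205 left.
June 2102 has 30 days: 205 − 30 = 175 left.
May 2102 has 31 days: 175 − 31 = 144 left.
April 2102 has 30 days: 144 − 30 = 114 left.
March 2102 has 31 days: 114 − 31 = 83 left.
February 2102 has 28 days (2102 is not a leap year): 83 − 28 = 55 left.
January 2102 has 31 days: 55 − 31 = 24 left.
December 2101 has 31 days; 31 − 24 = 7 → December 7, 2101.

December 7, 2101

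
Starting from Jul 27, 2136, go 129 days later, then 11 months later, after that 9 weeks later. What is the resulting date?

Counting forward 129 days from July 27, 2136:
July has 31 days, so 31 − 27 = 4 days remain after July 27, 2136; 129 − 4 = 125 left.
August 2136 has 31 days: 125 − 31 = 94 left.
September 2136 has 30 days: 94 − 30 = 64 left.
October 2136 has 31 days: 64 − 31 = 33 left.
November 2136 has 30 days: 33 − 30 = 3 left.
3 days into December 2136 → December 3, 2136.
Advancing 11 months from December 3, 2136:
month 12 + 11 = 23, which is month 11 of year 2137 → November 2137.
Day 3 is valid in November, giving November 3, 2137.
Counting forward 9 weeks (= 63 days) from November 3, 2137:
November has 30 days, so 30 − 3 = 27 days remain after November 3, 2137; 63 − 27 = 36 left.
December 2137 has 31 days: 36 − 31 = 5 left.
5 days into January 2138 → January 5, 2138.

January 5, 2138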